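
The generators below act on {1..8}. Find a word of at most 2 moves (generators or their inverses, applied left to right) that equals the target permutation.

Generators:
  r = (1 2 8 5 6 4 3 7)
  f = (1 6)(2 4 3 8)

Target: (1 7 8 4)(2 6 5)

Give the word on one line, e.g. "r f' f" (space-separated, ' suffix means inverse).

r' f

  after r': (1 7 3 4 6 5 8 2)
  after f: (1 7 8 4)(2 6 5)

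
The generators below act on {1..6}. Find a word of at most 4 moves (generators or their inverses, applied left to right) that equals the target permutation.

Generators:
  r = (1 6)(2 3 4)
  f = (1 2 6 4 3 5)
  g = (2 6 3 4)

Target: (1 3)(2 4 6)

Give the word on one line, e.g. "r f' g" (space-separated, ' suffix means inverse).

g' r' g

  after g': (2 4 3 6)
  after r': (1 6 4 2 3)
  after g: (1 3)(2 4 6)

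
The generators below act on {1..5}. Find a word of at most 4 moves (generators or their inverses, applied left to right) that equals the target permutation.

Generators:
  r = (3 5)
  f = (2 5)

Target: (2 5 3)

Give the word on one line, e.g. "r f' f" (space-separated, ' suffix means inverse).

r f'

  after r: (3 5)
  after f': (2 5 3)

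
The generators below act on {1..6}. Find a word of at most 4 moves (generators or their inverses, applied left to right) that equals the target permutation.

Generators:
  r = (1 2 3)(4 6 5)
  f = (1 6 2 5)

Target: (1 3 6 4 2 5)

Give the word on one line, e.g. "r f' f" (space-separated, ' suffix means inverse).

  after r': (1 3 2)(4 5 6)
  after f': (1 3 6 4 2 5)

r' f'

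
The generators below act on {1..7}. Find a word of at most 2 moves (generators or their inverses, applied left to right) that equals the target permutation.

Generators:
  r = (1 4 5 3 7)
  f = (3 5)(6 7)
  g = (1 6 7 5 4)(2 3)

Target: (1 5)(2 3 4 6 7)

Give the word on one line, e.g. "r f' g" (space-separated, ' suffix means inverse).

r' g

  after r': (1 7 3 5 4)
  after g: (1 5)(2 3 4 6 7)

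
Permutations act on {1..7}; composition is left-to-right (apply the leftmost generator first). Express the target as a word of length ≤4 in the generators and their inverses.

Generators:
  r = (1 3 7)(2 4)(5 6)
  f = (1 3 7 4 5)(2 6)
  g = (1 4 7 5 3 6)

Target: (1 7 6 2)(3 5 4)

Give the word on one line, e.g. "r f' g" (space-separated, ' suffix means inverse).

  after g: (1 4 7 5 3 6)
  after f': (1 7 4 3 2 6 5)
  after r': (1 3 4)(2 5 7)
  after f: (1 7 6 2)(3 5 4)

g f' r' f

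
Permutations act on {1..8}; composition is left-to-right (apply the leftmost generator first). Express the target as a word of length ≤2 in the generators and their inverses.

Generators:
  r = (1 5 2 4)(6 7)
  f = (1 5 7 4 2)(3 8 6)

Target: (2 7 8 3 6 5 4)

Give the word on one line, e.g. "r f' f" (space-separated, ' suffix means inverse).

  after r: (1 5 2 4)(6 7)
  after f': (2 7 8 3 6 5 4)

r f'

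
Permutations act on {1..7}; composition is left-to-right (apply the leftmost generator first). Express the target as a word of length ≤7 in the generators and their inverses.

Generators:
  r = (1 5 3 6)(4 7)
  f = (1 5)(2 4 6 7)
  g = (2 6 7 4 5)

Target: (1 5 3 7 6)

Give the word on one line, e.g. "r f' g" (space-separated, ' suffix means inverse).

  after g: (2 6 7 4 5)
  after g: (2 7 5 6 4)
  after r: (1 5)(2 4)(3 6 7)
  after f': (3 4 7)
  after r: (1 5 3 7 6)

g g r f' r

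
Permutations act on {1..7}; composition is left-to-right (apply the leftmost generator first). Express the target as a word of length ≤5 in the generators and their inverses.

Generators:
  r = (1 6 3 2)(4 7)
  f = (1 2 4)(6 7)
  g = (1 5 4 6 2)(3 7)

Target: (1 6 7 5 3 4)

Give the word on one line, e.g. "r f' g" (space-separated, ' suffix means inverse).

r g r' g f'

  after r: (1 6 3 2)(4 7)
  after g: (1 2 5 4 3)(6 7)
  after r': (1 3 2 5 7)(4 6)
  after g: (1 7 5 3)(2 4)
  after f': (1 6 7 5 3 4)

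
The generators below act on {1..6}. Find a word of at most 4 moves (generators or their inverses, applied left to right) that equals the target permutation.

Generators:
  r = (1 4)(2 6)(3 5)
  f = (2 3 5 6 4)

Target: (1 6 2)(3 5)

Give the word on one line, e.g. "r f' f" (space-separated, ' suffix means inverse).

  after f': (2 4 6 5 3)
  after r': (1 4 2)(3 6)
  after f': (1 6 2)(3 5)

f' r' f'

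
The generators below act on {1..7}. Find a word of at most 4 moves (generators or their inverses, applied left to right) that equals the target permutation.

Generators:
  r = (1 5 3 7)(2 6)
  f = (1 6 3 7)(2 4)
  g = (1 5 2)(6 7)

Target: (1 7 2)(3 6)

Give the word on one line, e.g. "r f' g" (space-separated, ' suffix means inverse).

  after g': (1 2 5)(6 7)
  after r: (1 6)(2 3 7)
  after f': (2 6 7 4)
  after f': (1 7 2)(3 6)

g' r f' f'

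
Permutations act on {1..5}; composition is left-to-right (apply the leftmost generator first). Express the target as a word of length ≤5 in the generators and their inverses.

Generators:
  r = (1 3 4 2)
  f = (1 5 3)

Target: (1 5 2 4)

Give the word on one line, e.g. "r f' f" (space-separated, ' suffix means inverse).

  after r': (1 2 4 3)
  after f': (1 2 4 5)
  after r: (3 4 5)
  after f: (1 5)(3 4)
  after r': (1 5 2 4)

r' f' r f r'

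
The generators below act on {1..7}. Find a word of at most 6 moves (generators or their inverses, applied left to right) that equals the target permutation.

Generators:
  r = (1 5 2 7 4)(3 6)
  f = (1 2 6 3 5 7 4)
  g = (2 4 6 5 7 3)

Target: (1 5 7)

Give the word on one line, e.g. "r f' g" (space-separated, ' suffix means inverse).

g' g' g' r

  after g': (2 3 7 5 6 4)
  after g': (2 7 6)(3 5 4)
  after g': (2 5)(3 6)(4 7)
  after r: (1 5 7)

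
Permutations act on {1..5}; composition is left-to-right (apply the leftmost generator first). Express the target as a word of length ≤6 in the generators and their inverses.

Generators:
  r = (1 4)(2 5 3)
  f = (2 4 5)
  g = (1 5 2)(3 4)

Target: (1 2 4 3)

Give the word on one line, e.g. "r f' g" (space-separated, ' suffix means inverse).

g' f' g' g'

  after g': (1 2 5)(3 4)
  after f': (1 5)(2 4 3)
  after g': (2 3 5)
  after g': (1 2 4 3)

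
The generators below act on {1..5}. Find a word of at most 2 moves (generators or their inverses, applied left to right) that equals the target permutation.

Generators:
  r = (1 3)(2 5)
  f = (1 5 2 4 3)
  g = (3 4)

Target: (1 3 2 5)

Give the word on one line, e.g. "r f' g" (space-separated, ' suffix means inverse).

  after g': (3 4)
  after f': (1 3 2 5)

g' f'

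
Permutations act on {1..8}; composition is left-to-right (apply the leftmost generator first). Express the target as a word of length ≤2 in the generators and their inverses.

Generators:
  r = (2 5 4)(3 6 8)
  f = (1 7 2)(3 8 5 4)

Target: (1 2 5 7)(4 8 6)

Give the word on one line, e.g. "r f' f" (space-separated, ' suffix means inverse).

r' f'

  after r': (2 4 5)(3 8 6)
  after f': (1 2 5 7)(4 8 6)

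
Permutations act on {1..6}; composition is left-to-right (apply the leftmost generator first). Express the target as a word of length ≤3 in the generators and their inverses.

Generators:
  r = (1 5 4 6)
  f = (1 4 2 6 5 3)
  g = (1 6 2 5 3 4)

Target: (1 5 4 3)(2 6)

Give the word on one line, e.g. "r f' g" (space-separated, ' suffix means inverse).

  after r': (1 6 4 5)
  after f: (1 5 4 3)(2 6)

r' f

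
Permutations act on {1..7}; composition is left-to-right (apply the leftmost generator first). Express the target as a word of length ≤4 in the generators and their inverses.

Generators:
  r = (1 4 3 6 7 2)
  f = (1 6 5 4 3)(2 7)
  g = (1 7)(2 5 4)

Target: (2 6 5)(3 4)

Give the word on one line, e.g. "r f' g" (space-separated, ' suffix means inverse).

  after g': (1 7)(2 4 5)
  after f: (1 2 3)(5 7 6)
  after r: (2 6 5)(3 4)

g' f r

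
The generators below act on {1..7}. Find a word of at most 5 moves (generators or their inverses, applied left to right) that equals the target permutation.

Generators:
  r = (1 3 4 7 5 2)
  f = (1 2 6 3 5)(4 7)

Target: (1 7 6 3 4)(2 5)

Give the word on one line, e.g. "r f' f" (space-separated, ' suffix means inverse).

  after r: (1 3 4 7 5 2)
  after r: (1 4 5)(2 3 7)
  after f: (1 7 6 3 4)(2 5)

r r f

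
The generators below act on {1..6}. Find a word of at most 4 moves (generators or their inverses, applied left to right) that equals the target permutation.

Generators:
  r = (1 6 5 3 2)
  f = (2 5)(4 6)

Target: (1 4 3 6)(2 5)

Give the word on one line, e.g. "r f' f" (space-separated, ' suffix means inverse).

  after f': (2 5)(4 6)
  after r: (1 6 4 5)(2 3)
  after f: (1 4 2 3 5)
  after r': (1 4 3 6)(2 5)

f' r f r'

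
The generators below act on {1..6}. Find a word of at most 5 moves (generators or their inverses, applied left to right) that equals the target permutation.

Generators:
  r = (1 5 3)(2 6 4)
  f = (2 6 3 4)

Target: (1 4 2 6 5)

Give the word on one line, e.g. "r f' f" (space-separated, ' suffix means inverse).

  after f: (2 6 3 4)
  after r': (1 3 6 5)
  after f: (1 4 2 6 5)

f r' f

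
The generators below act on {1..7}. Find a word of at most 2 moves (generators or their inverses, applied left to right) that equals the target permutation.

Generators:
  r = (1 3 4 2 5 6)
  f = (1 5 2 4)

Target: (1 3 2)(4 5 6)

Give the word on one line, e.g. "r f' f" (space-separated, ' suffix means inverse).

  after r: (1 3 4 2 5 6)
  after f': (1 3 2)(4 5 6)

r f'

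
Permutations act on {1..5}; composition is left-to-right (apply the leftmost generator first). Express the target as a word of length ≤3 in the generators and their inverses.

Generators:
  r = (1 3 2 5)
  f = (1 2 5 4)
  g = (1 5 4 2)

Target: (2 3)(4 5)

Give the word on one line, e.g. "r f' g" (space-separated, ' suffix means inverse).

  after g: (1 5 4 2)
  after r: (2 3)(4 5)

g r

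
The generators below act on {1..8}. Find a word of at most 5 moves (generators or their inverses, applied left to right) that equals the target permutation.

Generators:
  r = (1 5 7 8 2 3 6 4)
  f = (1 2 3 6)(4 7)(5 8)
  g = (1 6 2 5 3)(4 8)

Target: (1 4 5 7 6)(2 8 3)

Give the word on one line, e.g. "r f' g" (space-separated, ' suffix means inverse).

  after f: (1 2 3 6)(4 7)(5 8)
  after g': (1 6 3)(2 5 4 7 8)
  after g': (4 7)(5 8 6)
  after r': (1 4 5 7 6)(2 8 3)

f g' g' r'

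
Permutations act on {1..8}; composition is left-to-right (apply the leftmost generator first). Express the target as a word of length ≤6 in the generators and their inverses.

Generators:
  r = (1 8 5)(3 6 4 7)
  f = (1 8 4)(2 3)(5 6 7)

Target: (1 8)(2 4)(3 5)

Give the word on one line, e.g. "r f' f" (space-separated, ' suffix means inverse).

  after f: (1 8 4)(2 3)(5 6 7)
  after r': (2 7 8 6 4 5 3)
  after f: (1 8 7 4 6)(2 5)
  after r': (2 8 4 3 7 6 5)
  after f: (1 8)(2 4)(3 5)

f r' f r' f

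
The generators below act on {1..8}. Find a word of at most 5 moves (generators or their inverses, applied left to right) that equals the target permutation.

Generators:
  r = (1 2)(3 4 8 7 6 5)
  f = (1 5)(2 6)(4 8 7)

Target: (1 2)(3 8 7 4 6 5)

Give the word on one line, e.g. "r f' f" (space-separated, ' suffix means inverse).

f f r f' f'

  after f: (1 5)(2 6)(4 8 7)
  after f: (4 7 8)
  after r: (1 2)(3 4 6 5)
  after f': (1 6)(2 5 3 7 8 4)
  after f': (1 2)(3 8 7 4 6 5)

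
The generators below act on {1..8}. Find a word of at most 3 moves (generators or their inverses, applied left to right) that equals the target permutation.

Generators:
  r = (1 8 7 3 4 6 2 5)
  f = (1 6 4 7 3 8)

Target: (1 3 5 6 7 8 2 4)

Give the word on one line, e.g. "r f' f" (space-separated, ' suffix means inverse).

  after f: (1 6 4 7 3 8)
  after r': (1 4 8 5 2 6 3)
  after r': (1 3 5 6 7 8 2 4)

f r' r'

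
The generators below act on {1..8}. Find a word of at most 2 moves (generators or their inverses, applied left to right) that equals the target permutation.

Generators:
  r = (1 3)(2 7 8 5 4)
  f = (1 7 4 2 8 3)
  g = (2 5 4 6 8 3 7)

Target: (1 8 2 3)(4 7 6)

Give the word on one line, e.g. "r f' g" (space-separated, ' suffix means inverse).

r g'

  after r: (1 3)(2 7 8 5 4)
  after g': (1 8 2 3)(4 7 6)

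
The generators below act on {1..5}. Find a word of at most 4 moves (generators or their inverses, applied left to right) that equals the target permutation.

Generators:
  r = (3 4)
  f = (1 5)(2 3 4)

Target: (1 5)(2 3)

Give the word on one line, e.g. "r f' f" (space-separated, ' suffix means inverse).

r' f

  after r': (3 4)
  after f: (1 5)(2 3)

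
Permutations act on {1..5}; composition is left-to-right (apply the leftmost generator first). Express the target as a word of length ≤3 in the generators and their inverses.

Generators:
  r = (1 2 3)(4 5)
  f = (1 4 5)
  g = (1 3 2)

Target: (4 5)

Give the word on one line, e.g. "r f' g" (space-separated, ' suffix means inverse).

  after r': (1 3 2)(4 5)
  after g': (4 5)

r' g'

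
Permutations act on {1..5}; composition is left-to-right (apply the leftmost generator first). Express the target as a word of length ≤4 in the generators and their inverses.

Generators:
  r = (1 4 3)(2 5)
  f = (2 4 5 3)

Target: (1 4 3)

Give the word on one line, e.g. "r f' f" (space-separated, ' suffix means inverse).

  after r': (1 3 4)(2 5)
  after r': (1 4 3)

r' r'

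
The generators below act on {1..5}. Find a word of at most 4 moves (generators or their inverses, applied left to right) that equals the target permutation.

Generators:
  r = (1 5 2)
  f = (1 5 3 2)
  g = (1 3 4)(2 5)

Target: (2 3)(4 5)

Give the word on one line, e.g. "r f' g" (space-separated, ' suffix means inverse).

g g f g

  after g: (1 3 4)(2 5)
  after g: (1 4 3)
  after f: (1 4 2)(3 5)
  after g: (2 3)(4 5)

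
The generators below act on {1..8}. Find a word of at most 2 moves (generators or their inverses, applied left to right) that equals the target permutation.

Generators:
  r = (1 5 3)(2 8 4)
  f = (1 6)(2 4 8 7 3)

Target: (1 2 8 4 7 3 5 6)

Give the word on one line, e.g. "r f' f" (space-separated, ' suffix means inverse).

r' f

  after r': (1 3 5)(2 4 8)
  after f: (1 2 8 4 7 3 5 6)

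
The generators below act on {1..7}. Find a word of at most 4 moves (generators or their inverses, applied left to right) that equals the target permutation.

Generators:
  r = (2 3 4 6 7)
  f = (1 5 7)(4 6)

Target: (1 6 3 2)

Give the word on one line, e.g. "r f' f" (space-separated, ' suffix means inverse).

  after f': (1 7 5)(4 6)
  after r': (1 6 3 2 7 5)
  after f': (1 4 6 3 2 5 7)
  after f': (1 6 3 2)

f' r' f' f'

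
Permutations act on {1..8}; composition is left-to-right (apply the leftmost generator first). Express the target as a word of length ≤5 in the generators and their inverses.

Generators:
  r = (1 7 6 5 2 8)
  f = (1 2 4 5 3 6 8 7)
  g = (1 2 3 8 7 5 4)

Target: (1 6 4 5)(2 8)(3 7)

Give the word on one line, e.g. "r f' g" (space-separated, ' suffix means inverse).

g f' r' f' g

  after g: (1 2 3 8 7 5 4)
  after f': (2 5)(3 6)(4 7)
  after r': (1 8 2 6 3 7 4)
  after f': (1 6 5 4 7 2 3 8)
  after g: (1 6 4 5)(2 8)(3 7)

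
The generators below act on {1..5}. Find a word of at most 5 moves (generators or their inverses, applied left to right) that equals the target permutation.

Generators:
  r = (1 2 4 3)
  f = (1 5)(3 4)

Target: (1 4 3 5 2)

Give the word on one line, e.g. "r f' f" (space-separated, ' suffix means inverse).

r f r

  after r: (1 2 4 3)
  after f: (1 2 3 5)
  after r: (1 4 3 5 2)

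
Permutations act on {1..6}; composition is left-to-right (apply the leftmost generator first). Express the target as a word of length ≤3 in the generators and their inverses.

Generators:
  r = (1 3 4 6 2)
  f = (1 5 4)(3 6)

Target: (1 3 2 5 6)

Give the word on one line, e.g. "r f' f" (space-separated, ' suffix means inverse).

f' r f

  after f': (1 4 5)(3 6)
  after r: (1 6 4 5 3 2)
  after f: (1 3 2 5 6)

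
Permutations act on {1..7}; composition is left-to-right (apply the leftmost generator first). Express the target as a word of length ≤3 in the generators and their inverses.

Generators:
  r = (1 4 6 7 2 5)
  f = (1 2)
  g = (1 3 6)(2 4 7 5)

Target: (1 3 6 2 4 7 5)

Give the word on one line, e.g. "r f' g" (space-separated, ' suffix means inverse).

  after g: (1 3 6)(2 4 7 5)
  after f': (1 3 6 2 4 7 5)

g f'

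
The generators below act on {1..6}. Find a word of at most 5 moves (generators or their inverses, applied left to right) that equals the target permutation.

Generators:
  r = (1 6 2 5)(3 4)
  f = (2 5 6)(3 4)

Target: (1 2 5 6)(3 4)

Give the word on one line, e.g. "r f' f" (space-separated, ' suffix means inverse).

  after r': (1 5 2 6)(3 4)
  after r': (1 2)(5 6)
  after f': (1 6 2)(3 4)
  after f': (1 5 2)
  after r': (1 2 5 6)(3 4)

r' r' f' f' r'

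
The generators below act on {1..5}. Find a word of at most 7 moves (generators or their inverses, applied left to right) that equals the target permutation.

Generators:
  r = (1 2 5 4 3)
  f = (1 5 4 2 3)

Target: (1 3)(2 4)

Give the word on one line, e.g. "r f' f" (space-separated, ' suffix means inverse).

f' r' f' f' r'

  after f': (1 3 2 4 5)
  after r': (1 4 2 5 3)
  after f': (1 5 2)
  after f': (2 3)(4 5)
  after r': (1 3)(2 4)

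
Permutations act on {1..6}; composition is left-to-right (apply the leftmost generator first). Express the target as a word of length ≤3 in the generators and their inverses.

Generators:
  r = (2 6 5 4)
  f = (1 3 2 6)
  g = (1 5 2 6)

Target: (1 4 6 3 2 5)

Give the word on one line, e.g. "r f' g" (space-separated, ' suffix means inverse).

g r f

  after g: (1 5 2 6)
  after r: (1 4 2 5 6)
  after f: (1 4 6 3 2 5)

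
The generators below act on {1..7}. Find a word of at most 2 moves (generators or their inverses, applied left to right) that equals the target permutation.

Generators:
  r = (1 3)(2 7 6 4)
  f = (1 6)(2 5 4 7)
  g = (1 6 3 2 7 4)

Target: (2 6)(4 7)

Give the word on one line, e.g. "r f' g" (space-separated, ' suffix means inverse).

r r

  after r: (1 3)(2 7 6 4)
  after r: (2 6)(4 7)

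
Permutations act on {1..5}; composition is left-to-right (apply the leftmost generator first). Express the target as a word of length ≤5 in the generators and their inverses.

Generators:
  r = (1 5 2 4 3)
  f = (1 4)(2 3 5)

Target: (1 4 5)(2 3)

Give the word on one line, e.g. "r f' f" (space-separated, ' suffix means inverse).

  after r: (1 5 2 4 3)
  after f': (1 3 4 2)
  after r': (1 4 5)(2 3)

r f' r'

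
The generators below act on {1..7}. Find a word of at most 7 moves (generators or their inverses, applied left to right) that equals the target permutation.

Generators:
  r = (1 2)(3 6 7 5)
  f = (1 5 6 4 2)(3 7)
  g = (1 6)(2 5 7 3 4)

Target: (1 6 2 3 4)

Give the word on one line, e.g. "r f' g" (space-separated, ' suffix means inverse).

f g f' r' f

  after f: (1 5 6 4 2)(3 7)
  after g: (1 7 4 5)(2 6)
  after f': (1 3 7 6 4)(2 5)
  after r': (1 5)(2 7 3 6 4)
  after f: (1 6 2 3 4)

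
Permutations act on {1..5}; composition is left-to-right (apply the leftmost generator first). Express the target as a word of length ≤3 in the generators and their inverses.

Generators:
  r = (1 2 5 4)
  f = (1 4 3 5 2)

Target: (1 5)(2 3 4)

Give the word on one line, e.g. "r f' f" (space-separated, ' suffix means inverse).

r f'

  after r: (1 2 5 4)
  after f': (1 5)(2 3 4)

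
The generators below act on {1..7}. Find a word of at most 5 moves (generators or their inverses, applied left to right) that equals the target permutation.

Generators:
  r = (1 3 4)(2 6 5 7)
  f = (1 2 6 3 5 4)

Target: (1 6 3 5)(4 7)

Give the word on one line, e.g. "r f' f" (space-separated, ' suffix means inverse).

f f r' f

  after f: (1 2 6 3 5 4)
  after f: (1 6 5)(2 3 4)
  after r': (1 2)(4 7 5)
  after f: (1 6 3 5)(4 7)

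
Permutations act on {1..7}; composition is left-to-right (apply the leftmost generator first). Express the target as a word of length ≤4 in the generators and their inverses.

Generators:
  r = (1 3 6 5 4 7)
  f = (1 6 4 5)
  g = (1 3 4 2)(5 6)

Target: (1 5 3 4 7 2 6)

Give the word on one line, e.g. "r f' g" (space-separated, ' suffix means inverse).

  after r: (1 3 6 5 4 7)
  after g': (2 4 7)(3 5)
  after f': (1 5 3 4 7 2 6)

r g' f'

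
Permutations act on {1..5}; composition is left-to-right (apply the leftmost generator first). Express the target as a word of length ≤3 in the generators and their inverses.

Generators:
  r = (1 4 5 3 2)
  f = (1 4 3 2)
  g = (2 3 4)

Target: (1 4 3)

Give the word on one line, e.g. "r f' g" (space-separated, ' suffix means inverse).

f g' f'

  after f: (1 4 3 2)
  after g': (1 3 4 2)
  after f': (1 4 3)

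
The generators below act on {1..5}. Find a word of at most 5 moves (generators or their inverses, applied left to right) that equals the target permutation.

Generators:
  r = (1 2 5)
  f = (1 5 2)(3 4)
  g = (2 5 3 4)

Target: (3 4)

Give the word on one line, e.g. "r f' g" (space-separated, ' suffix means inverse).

r f' r

  after r: (1 2 5)
  after f': (1 5 2)(3 4)
  after r: (3 4)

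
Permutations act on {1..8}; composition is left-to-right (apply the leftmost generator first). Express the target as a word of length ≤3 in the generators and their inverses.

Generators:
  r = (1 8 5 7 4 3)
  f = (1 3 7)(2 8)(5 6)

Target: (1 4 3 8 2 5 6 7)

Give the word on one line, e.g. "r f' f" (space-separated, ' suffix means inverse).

  after f': (1 7 3)(2 8)(5 6)
  after r: (1 4 3 8 2 5 6 7)

f' r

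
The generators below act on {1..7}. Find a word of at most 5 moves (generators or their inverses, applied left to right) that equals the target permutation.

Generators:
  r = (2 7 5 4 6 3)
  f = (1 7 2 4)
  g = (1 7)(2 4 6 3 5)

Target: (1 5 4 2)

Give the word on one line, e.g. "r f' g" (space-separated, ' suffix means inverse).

  after g': (1 7)(2 5 3 6 4)
  after r: (1 5 2 4 7)
  after f: (1 5 4 2)

g' r f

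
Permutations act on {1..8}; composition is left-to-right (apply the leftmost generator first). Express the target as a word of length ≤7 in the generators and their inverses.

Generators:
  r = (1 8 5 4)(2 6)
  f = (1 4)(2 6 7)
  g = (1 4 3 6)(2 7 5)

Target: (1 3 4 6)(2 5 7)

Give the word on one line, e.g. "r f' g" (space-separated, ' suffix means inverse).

  after g: (1 4 3 6)(2 7 5)
  after g: (1 3)(2 5 7)(4 6)
  after f: (1 3 4 7 6)(2 5)
  after f: (1 3)(2 5 6 4)
  after f: (1 3 4 6)(2 5 7)

g g f f f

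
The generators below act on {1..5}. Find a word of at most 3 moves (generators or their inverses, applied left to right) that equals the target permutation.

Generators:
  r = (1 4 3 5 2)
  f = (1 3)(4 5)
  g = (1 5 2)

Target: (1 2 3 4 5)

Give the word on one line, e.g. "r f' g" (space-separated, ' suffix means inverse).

r f' g

  after r: (1 4 3 5 2)
  after f': (1 5 2 3 4)
  after g: (1 2 3 4 5)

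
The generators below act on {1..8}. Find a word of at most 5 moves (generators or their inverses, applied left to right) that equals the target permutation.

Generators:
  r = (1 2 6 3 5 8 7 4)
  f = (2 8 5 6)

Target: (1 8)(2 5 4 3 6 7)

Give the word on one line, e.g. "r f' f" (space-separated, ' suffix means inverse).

  after r: (1 2 6 3 5 8 7 4)
  after r: (1 6 5 7)(2 3 8 4)
  after f': (1 5 7)(2 3)(4 6 8)
  after r: (1 8)(2 5 4 3 6 7)

r r f' r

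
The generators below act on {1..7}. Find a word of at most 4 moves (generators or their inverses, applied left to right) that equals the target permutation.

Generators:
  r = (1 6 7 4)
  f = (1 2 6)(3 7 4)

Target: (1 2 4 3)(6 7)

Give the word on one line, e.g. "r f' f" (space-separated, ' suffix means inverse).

  after f: (1 2 6)(3 7 4)
  after r': (1 2)(3 6 4)
  after r': (1 2 4 3)(6 7)

f r' r'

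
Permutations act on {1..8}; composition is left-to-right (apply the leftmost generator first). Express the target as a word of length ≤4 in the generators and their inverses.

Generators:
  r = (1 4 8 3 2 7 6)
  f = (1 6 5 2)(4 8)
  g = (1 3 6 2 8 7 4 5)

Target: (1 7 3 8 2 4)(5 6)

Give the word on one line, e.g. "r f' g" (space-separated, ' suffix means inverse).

r' r' f'

  after r': (1 6 7 2 3 8 4)
  after r': (1 7 3 4 6 2 8)
  after f': (1 7 3 8 2 4)(5 6)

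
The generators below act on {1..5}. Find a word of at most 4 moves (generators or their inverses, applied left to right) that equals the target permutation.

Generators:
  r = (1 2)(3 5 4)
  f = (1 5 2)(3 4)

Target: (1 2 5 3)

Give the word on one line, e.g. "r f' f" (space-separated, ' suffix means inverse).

  after r': (1 2)(3 4 5)
  after r': (3 5 4)
  after f': (1 2 5 3)

r' r' f'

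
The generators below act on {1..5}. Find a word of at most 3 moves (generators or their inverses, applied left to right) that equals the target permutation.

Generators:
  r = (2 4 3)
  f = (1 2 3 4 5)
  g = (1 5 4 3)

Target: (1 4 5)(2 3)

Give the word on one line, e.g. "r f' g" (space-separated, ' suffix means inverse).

  after g': (1 3 4 5)
  after r': (1 4 5)(2 3)

g' r'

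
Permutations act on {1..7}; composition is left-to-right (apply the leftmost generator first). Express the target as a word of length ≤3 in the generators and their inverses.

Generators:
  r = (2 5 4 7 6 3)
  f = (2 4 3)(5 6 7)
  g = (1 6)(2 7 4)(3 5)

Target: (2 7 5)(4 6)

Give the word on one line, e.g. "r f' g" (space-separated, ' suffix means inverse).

r f'

  after r: (2 5 4 7 6 3)
  after f': (2 7 5)(4 6)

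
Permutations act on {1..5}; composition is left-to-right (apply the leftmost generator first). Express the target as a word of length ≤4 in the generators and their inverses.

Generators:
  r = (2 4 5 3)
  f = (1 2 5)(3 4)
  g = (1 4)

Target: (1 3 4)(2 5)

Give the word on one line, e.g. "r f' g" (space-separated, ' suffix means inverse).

r f r'

  after r: (2 4 5 3)
  after f: (1 2 3 5 4)
  after r': (1 3 4)(2 5)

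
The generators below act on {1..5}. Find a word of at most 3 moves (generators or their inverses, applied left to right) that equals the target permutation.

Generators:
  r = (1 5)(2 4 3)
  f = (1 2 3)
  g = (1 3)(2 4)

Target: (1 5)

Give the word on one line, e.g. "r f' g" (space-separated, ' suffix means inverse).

  after g: (1 3)(2 4)
  after f: (2 4 3)
  after r': (1 5)

g f r'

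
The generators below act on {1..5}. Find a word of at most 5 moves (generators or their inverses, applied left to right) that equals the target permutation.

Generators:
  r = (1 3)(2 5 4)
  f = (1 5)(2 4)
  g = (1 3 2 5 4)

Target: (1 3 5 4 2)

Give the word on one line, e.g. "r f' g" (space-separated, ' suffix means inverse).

f' r g' f r

  after f': (1 5)(2 4)
  after r: (1 4 5 3)
  after g': (1 5)(2 3 4)
  after f: (2 3)
  after r: (1 3 5 4 2)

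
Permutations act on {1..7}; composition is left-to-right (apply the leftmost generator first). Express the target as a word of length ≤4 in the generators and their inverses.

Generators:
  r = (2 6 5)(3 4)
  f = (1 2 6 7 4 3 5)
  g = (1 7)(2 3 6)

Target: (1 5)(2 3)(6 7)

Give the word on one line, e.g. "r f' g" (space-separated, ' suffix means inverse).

  after f: (1 2 6 7 4 3 5)
  after r': (1 5)(3 6 7)
  after g': (1 5 7 2 6)
  after g': (1 5)(2 3)(6 7)

f r' g' g'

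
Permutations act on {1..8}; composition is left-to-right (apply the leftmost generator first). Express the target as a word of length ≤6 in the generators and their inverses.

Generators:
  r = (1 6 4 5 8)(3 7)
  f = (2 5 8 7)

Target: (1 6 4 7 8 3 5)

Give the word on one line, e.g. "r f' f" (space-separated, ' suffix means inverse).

f r f' f'

  after f: (2 5 8 7)
  after r: (1 6 4 5)(2 8 3 7)
  after f': (1 6 4 2 5)(3 8)
  after f': (1 6 4 7 8 3 5)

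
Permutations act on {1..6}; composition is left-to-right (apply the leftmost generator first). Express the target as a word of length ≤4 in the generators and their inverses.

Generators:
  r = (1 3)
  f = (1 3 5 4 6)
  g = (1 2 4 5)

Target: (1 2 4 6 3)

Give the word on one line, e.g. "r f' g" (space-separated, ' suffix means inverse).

f r g

  after f: (1 3 5 4 6)
  after r: (3 5 4 6)
  after g: (1 2 4 6 3)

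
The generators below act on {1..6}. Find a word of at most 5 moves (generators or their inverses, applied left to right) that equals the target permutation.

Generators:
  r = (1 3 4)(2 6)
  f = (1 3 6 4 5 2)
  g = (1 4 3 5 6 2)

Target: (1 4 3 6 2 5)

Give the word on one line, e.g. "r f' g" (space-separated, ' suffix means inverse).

  after g: (1 4 3 5 6 2)
  after r: (2 3 5)
  after g: (1 4 3 6 2 5)

g r g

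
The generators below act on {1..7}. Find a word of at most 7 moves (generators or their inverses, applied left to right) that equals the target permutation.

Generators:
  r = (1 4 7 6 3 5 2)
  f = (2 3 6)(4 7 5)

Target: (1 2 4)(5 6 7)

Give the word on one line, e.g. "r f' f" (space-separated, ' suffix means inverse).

  after f': (2 6 3)(4 5 7)
  after r': (1 2 7)(3 5 4)
  after f': (1 6 3 7)(2 4)
  after r: (1 3 6 5 2 7 4)
  after f': (1 2 4)(5 6 7)

f' r' f' r f'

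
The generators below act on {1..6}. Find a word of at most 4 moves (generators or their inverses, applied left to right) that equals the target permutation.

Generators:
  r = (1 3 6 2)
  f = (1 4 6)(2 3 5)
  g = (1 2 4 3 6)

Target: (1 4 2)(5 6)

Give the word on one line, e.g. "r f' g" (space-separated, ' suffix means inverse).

  after r: (1 3 6 2)
  after f': (1 2 6 5 3 4)
  after g: (1 4 2)(5 6)

r f' g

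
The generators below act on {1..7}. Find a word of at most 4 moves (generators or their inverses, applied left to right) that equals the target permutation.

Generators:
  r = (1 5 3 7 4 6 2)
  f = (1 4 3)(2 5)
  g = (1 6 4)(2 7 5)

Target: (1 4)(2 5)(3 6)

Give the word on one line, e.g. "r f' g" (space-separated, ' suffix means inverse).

  after g': (1 4 6)(2 5 7)
  after f': (3 4 6)(5 7)
  after g: (1 6 3)(2 7)
  after g: (1 4)(2 5)(3 6)

g' f' g g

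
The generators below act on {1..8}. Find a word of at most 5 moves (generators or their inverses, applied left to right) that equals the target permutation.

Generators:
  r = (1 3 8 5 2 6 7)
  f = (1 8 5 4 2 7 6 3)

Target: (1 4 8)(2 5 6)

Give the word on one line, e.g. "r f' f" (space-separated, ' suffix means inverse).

f r f r

  after f: (1 8 5 4 2 7 6 3)
  after r: (1 5 4 6 8 2)
  after f: (1 4 3)(2 8 7 6 5)
  after r: (1 4 8)(2 5 6)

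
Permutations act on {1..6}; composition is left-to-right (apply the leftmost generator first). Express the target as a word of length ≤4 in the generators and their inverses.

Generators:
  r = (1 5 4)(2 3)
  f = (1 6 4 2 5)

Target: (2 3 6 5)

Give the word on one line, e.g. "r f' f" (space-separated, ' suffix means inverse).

  after r': (1 4 5)(2 3)
  after f': (1 6)(2 3 4)
  after f': (2 3 6 5)

r' f' f'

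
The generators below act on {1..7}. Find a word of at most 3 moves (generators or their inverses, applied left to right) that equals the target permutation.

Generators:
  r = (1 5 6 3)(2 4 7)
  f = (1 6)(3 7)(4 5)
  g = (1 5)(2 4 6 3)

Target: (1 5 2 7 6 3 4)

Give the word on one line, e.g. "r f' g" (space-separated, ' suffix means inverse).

f r'

  after f: (1 6)(3 7)(4 5)
  after r': (1 5 2 7 6 3 4)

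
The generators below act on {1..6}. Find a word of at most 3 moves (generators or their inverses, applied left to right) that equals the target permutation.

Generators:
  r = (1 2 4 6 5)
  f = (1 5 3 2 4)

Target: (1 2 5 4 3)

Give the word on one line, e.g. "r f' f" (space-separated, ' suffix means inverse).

  after f': (1 4 2 3 5)
  after f': (1 2 5 4 3)

f' f'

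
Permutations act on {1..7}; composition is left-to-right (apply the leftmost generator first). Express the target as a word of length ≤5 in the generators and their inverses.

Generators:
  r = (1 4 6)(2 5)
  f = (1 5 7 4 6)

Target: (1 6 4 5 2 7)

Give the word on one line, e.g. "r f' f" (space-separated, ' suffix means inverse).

  after r': (1 6 4)(2 5)
  after f: (2 7 4 5)
  after r: (1 4 2 7 6)
  after r: (1 6 4 5 2 7)

r' f r r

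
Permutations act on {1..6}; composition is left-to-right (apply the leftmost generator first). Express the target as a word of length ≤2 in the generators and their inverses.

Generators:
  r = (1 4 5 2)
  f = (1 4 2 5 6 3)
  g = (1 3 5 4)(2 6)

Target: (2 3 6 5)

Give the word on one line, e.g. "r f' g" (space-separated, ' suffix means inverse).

  after g: (1 3 5 4)(2 6)
  after f: (2 3 6 5)

g f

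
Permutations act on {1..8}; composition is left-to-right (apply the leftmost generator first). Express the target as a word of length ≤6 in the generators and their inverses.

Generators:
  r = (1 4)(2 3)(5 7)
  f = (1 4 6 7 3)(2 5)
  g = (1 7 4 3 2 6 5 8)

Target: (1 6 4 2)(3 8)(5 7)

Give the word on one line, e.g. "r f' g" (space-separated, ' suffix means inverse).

  after r: (1 4)(2 3)(5 7)
  after g: (1 3 6 5 4 7 8)
  after f': (1 7 8 3 4 6 2 5)
  after r: (1 5 4 6 3)(2 7 8)
  after g': (1 6 4 2)(3 8)(5 7)

r g f' r g'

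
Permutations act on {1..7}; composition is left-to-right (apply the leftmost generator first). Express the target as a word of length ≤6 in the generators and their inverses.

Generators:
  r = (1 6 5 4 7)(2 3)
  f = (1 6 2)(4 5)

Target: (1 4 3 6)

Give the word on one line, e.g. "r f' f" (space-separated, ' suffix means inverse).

r r f' r' f'

  after r: (1 6 5 4 7)(2 3)
  after r: (1 5 7 6 4)
  after f': (1 4 2 6 5 7)
  after r': (1 5 4 3 2)
  after f': (1 4 3 6)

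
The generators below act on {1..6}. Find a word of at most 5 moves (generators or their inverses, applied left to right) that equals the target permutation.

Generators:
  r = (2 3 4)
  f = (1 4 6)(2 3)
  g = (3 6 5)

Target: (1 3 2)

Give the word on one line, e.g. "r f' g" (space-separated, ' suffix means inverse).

  after f: (1 4 6)(2 3)
  after r: (1 2 4 6)
  after f': (1 3 2)

f r f'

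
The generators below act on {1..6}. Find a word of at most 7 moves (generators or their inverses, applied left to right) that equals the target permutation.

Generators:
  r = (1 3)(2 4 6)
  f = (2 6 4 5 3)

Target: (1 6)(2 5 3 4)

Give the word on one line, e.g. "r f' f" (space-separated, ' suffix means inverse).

  after f: (2 6 4 5 3)
  after r: (1 3 4 5)
  after f': (1 5)(2 3 6)
  after f': (1 4 6 3 2 5)
  after r: (1 6)(2 5 3 4)

f r f' f' r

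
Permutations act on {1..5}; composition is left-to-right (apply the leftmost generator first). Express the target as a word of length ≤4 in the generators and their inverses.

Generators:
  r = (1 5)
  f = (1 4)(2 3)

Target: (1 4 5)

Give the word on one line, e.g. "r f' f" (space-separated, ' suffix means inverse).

r f' r' f'

  after r: (1 5)
  after f': (1 5 4)(2 3)
  after r': (2 3)(4 5)
  after f': (1 4 5)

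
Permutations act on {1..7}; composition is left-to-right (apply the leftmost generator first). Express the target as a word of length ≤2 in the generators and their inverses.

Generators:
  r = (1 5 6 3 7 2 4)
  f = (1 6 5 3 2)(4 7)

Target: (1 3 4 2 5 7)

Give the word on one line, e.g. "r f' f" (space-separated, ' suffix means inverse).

f r

  after f: (1 6 5 3 2)(4 7)
  after r: (1 3 4 2 5 7)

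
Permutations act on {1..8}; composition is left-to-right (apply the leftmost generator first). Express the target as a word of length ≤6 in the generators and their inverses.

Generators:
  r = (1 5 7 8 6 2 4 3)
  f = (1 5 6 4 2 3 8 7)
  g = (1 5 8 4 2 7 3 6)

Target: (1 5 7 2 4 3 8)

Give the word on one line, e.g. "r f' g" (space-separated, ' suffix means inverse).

g' r' f r'

  after g': (1 6 3 7 2 4 8 5)
  after r': (1 8)(3 5)(4 7 6)
  after f: (1 7 4)(2 3 6)(5 8)
  after r': (1 5 7 2 4 3 8)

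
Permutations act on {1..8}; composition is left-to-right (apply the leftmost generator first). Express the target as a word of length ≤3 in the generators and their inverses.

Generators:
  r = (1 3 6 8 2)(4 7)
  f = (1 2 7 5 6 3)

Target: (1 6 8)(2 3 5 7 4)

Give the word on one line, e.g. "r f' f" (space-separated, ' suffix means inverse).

  after r: (1 3 6 8 2)(4 7)
  after f': (1 6 8)(2 3 5 7 4)

r f'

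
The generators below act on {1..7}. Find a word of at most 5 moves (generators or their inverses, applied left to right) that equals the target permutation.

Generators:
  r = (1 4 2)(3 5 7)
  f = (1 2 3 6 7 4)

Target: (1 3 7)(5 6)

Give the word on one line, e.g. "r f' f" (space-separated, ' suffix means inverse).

r f' r

  after r: (1 4 2)(3 5 7)
  after f': (1 7 2 4)(3 5 6)
  after r: (1 3 7)(5 6)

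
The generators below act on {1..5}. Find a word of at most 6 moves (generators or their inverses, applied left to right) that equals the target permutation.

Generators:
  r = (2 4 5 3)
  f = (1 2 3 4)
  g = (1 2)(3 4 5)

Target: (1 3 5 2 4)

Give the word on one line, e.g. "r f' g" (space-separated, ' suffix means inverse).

  after g': (1 2)(3 5 4)
  after f': (2 4)(3 5)
  after g: (1 2 5 4)
  after r': (1 3 5 2 4)

g' f' g r'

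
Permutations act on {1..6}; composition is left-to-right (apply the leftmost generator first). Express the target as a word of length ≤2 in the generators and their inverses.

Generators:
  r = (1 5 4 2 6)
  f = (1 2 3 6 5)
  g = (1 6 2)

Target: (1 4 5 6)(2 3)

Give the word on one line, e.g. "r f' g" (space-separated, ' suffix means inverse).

f r'

  after f: (1 2 3 6 5)
  after r': (1 4 5 6)(2 3)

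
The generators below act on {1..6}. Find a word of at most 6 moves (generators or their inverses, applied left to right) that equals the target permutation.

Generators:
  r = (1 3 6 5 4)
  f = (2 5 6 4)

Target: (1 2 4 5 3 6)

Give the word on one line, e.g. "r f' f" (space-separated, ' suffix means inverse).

r r r f'

  after r: (1 3 6 5 4)
  after r: (1 6 4 3 5)
  after r: (1 5 3 4 6)
  after f': (1 2 4 5 3 6)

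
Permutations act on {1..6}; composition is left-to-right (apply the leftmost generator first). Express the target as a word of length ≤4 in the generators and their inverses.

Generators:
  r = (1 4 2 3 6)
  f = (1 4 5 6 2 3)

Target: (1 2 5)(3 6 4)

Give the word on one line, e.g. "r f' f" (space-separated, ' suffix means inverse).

f' f'

  after f': (1 3 2 6 5 4)
  after f': (1 2 5)(3 6 4)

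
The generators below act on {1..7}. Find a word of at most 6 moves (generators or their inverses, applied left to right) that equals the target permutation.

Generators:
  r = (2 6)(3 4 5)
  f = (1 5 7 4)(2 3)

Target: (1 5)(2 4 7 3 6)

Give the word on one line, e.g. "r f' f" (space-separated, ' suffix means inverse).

f r' f f

  after f: (1 5 7 4)(2 3)
  after r': (1 4)(2 5 7 3 6)
  after f: (2 7)(3 6)(4 5)
  after f: (1 5)(2 4 7 3 6)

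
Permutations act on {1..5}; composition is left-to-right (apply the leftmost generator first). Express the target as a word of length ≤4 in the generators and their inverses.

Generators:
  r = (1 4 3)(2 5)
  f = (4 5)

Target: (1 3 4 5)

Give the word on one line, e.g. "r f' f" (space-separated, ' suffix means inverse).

f' r r

  after f': (4 5)
  after r: (1 4 2 5 3)
  after r: (1 3 4 5)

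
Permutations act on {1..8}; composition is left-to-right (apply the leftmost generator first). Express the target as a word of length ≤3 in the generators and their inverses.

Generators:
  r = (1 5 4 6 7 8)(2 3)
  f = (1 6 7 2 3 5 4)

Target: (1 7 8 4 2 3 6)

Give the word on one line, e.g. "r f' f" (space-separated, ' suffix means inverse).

r' f' r'

  after r': (1 8 7 6 4 5)(2 3)
  after f': (1 8 6 5 4 3 7)
  after r': (1 7 8 4 2 3 6)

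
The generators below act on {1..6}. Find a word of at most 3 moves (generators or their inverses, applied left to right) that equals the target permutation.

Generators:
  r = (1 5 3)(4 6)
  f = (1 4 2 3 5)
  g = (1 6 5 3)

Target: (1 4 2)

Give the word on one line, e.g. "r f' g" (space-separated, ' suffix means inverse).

f r' r'

  after f: (1 4 2 3 5)
  after r': (1 6 4 2 5 3)
  after r': (1 4 2)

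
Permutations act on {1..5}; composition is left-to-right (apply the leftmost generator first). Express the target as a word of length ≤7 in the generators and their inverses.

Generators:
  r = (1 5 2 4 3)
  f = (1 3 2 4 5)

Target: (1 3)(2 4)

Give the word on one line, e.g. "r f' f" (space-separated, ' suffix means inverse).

  after r': (1 3 4 2 5)
  after f': (2 4 3)
  after r: (1 5 2 3 4)
  after f: (3 5 4)
  after f: (1 3)(2 4)

r' f' r f f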